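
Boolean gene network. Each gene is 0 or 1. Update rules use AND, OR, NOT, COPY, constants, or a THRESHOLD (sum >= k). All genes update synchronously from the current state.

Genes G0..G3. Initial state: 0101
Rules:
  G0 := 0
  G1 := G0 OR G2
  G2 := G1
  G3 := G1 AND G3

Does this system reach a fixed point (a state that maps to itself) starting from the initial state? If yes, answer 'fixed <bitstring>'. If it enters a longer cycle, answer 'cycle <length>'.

Answer: cycle 2

Derivation:
Step 0: 0101
Step 1: G0=0(const) G1=G0|G2=0|0=0 G2=G1=1 G3=G1&G3=1&1=1 -> 0011
Step 2: G0=0(const) G1=G0|G2=0|1=1 G2=G1=0 G3=G1&G3=0&1=0 -> 0100
Step 3: G0=0(const) G1=G0|G2=0|0=0 G2=G1=1 G3=G1&G3=1&0=0 -> 0010
Step 4: G0=0(const) G1=G0|G2=0|1=1 G2=G1=0 G3=G1&G3=0&0=0 -> 0100
Cycle of length 2 starting at step 2 -> no fixed point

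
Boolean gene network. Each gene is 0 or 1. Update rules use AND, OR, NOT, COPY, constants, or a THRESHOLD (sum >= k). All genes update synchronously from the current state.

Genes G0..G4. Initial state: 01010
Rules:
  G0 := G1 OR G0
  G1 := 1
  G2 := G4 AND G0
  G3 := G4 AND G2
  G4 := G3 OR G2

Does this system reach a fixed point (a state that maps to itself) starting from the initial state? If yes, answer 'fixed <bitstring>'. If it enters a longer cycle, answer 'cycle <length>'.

Answer: cycle 2

Derivation:
Step 0: 01010
Step 1: G0=G1|G0=1|0=1 G1=1(const) G2=G4&G0=0&0=0 G3=G4&G2=0&0=0 G4=G3|G2=1|0=1 -> 11001
Step 2: G0=G1|G0=1|1=1 G1=1(const) G2=G4&G0=1&1=1 G3=G4&G2=1&0=0 G4=G3|G2=0|0=0 -> 11100
Step 3: G0=G1|G0=1|1=1 G1=1(const) G2=G4&G0=0&1=0 G3=G4&G2=0&1=0 G4=G3|G2=0|1=1 -> 11001
Cycle of length 2 starting at step 1 -> no fixed point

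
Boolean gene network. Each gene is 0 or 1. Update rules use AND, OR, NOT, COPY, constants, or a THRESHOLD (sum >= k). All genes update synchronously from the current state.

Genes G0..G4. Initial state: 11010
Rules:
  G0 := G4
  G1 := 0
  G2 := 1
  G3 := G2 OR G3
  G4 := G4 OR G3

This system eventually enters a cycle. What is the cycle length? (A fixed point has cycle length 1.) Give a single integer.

Step 0: 11010
Step 1: G0=G4=0 G1=0(const) G2=1(const) G3=G2|G3=0|1=1 G4=G4|G3=0|1=1 -> 00111
Step 2: G0=G4=1 G1=0(const) G2=1(const) G3=G2|G3=1|1=1 G4=G4|G3=1|1=1 -> 10111
Step 3: G0=G4=1 G1=0(const) G2=1(const) G3=G2|G3=1|1=1 G4=G4|G3=1|1=1 -> 10111
State from step 3 equals state from step 2 -> cycle length 1

Answer: 1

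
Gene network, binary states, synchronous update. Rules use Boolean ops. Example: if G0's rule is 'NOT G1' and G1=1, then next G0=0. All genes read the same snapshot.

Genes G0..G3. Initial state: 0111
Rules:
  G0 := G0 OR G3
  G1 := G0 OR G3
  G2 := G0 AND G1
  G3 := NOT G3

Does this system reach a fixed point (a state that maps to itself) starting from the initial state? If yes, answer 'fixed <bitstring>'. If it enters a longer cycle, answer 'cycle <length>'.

Step 0: 0111
Step 1: G0=G0|G3=0|1=1 G1=G0|G3=0|1=1 G2=G0&G1=0&1=0 G3=NOT G3=NOT 1=0 -> 1100
Step 2: G0=G0|G3=1|0=1 G1=G0|G3=1|0=1 G2=G0&G1=1&1=1 G3=NOT G3=NOT 0=1 -> 1111
Step 3: G0=G0|G3=1|1=1 G1=G0|G3=1|1=1 G2=G0&G1=1&1=1 G3=NOT G3=NOT 1=0 -> 1110
Step 4: G0=G0|G3=1|0=1 G1=G0|G3=1|0=1 G2=G0&G1=1&1=1 G3=NOT G3=NOT 0=1 -> 1111
Cycle of length 2 starting at step 2 -> no fixed point

Answer: cycle 2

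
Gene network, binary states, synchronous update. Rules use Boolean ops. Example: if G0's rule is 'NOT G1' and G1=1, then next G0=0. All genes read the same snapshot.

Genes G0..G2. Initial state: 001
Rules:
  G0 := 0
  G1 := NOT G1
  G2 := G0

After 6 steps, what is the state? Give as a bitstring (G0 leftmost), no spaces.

Step 1: G0=0(const) G1=NOT G1=NOT 0=1 G2=G0=0 -> 010
Step 2: G0=0(const) G1=NOT G1=NOT 1=0 G2=G0=0 -> 000
Step 3: G0=0(const) G1=NOT G1=NOT 0=1 G2=G0=0 -> 010
Step 4: G0=0(const) G1=NOT G1=NOT 1=0 G2=G0=0 -> 000
Step 5: G0=0(const) G1=NOT G1=NOT 0=1 G2=G0=0 -> 010
Step 6: G0=0(const) G1=NOT G1=NOT 1=0 G2=G0=0 -> 000

000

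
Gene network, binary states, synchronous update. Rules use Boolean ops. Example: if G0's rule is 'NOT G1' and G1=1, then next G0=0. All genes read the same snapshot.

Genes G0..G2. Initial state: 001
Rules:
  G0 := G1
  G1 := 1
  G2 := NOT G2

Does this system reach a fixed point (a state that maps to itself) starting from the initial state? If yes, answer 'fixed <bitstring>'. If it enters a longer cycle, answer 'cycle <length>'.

Answer: cycle 2

Derivation:
Step 0: 001
Step 1: G0=G1=0 G1=1(const) G2=NOT G2=NOT 1=0 -> 010
Step 2: G0=G1=1 G1=1(const) G2=NOT G2=NOT 0=1 -> 111
Step 3: G0=G1=1 G1=1(const) G2=NOT G2=NOT 1=0 -> 110
Step 4: G0=G1=1 G1=1(const) G2=NOT G2=NOT 0=1 -> 111
Cycle of length 2 starting at step 2 -> no fixed point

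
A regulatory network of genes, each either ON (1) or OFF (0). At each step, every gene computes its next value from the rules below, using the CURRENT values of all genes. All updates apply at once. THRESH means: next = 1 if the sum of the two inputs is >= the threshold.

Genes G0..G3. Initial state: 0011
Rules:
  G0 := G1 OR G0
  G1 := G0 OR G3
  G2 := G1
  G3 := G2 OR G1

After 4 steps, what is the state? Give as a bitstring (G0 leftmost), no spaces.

Step 1: G0=G1|G0=0|0=0 G1=G0|G3=0|1=1 G2=G1=0 G3=G2|G1=1|0=1 -> 0101
Step 2: G0=G1|G0=1|0=1 G1=G0|G3=0|1=1 G2=G1=1 G3=G2|G1=0|1=1 -> 1111
Step 3: G0=G1|G0=1|1=1 G1=G0|G3=1|1=1 G2=G1=1 G3=G2|G1=1|1=1 -> 1111
Step 4: G0=G1|G0=1|1=1 G1=G0|G3=1|1=1 G2=G1=1 G3=G2|G1=1|1=1 -> 1111

1111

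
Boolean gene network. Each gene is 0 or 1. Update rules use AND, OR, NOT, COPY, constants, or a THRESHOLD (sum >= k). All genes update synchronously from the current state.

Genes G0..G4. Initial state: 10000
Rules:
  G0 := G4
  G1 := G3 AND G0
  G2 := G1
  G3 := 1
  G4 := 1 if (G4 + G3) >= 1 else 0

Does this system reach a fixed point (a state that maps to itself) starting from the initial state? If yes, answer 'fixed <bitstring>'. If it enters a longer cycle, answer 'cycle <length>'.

Answer: fixed 11111

Derivation:
Step 0: 10000
Step 1: G0=G4=0 G1=G3&G0=0&1=0 G2=G1=0 G3=1(const) G4=(0+0>=1)=0 -> 00010
Step 2: G0=G4=0 G1=G3&G0=1&0=0 G2=G1=0 G3=1(const) G4=(0+1>=1)=1 -> 00011
Step 3: G0=G4=1 G1=G3&G0=1&0=0 G2=G1=0 G3=1(const) G4=(1+1>=1)=1 -> 10011
Step 4: G0=G4=1 G1=G3&G0=1&1=1 G2=G1=0 G3=1(const) G4=(1+1>=1)=1 -> 11011
Step 5: G0=G4=1 G1=G3&G0=1&1=1 G2=G1=1 G3=1(const) G4=(1+1>=1)=1 -> 11111
Step 6: G0=G4=1 G1=G3&G0=1&1=1 G2=G1=1 G3=1(const) G4=(1+1>=1)=1 -> 11111
Fixed point reached at step 5: 11111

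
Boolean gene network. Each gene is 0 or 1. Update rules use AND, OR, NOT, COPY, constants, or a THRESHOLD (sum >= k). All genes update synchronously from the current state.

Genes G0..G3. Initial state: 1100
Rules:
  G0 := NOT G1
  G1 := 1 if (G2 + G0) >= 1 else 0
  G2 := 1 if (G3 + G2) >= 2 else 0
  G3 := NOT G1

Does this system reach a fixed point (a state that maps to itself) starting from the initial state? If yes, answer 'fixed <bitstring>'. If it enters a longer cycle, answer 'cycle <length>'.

Answer: cycle 4

Derivation:
Step 0: 1100
Step 1: G0=NOT G1=NOT 1=0 G1=(0+1>=1)=1 G2=(0+0>=2)=0 G3=NOT G1=NOT 1=0 -> 0100
Step 2: G0=NOT G1=NOT 1=0 G1=(0+0>=1)=0 G2=(0+0>=2)=0 G3=NOT G1=NOT 1=0 -> 0000
Step 3: G0=NOT G1=NOT 0=1 G1=(0+0>=1)=0 G2=(0+0>=2)=0 G3=NOT G1=NOT 0=1 -> 1001
Step 4: G0=NOT G1=NOT 0=1 G1=(0+1>=1)=1 G2=(1+0>=2)=0 G3=NOT G1=NOT 0=1 -> 1101
Step 5: G0=NOT G1=NOT 1=0 G1=(0+1>=1)=1 G2=(1+0>=2)=0 G3=NOT G1=NOT 1=0 -> 0100
Cycle of length 4 starting at step 1 -> no fixed point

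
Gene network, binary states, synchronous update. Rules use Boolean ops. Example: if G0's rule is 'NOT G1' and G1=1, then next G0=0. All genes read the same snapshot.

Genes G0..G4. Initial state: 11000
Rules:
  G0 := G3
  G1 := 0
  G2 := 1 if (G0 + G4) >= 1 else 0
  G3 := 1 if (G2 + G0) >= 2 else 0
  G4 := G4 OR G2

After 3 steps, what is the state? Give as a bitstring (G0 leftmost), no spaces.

Step 1: G0=G3=0 G1=0(const) G2=(1+0>=1)=1 G3=(0+1>=2)=0 G4=G4|G2=0|0=0 -> 00100
Step 2: G0=G3=0 G1=0(const) G2=(0+0>=1)=0 G3=(1+0>=2)=0 G4=G4|G2=0|1=1 -> 00001
Step 3: G0=G3=0 G1=0(const) G2=(0+1>=1)=1 G3=(0+0>=2)=0 G4=G4|G2=1|0=1 -> 00101

00101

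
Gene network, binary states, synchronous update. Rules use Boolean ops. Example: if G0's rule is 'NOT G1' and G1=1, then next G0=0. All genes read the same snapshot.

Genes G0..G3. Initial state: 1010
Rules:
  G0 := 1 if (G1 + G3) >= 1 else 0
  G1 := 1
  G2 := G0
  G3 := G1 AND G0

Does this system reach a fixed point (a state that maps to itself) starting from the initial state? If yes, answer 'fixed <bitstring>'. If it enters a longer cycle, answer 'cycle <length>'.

Answer: fixed 1111

Derivation:
Step 0: 1010
Step 1: G0=(0+0>=1)=0 G1=1(const) G2=G0=1 G3=G1&G0=0&1=0 -> 0110
Step 2: G0=(1+0>=1)=1 G1=1(const) G2=G0=0 G3=G1&G0=1&0=0 -> 1100
Step 3: G0=(1+0>=1)=1 G1=1(const) G2=G0=1 G3=G1&G0=1&1=1 -> 1111
Step 4: G0=(1+1>=1)=1 G1=1(const) G2=G0=1 G3=G1&G0=1&1=1 -> 1111
Fixed point reached at step 3: 1111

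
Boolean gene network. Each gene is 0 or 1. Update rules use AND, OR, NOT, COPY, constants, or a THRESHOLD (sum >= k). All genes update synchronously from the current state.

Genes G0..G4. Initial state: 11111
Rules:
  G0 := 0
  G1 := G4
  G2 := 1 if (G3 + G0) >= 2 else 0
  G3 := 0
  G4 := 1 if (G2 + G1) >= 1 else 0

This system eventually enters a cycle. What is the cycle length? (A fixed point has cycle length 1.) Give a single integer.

Step 0: 11111
Step 1: G0=0(const) G1=G4=1 G2=(1+1>=2)=1 G3=0(const) G4=(1+1>=1)=1 -> 01101
Step 2: G0=0(const) G1=G4=1 G2=(0+0>=2)=0 G3=0(const) G4=(1+1>=1)=1 -> 01001
Step 3: G0=0(const) G1=G4=1 G2=(0+0>=2)=0 G3=0(const) G4=(0+1>=1)=1 -> 01001
State from step 3 equals state from step 2 -> cycle length 1

Answer: 1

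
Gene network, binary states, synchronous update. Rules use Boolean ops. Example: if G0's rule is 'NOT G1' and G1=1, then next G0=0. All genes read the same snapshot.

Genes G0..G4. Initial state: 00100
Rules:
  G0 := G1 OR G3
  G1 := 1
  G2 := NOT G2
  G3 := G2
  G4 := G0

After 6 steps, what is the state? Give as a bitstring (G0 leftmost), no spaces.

Step 1: G0=G1|G3=0|0=0 G1=1(const) G2=NOT G2=NOT 1=0 G3=G2=1 G4=G0=0 -> 01010
Step 2: G0=G1|G3=1|1=1 G1=1(const) G2=NOT G2=NOT 0=1 G3=G2=0 G4=G0=0 -> 11100
Step 3: G0=G1|G3=1|0=1 G1=1(const) G2=NOT G2=NOT 1=0 G3=G2=1 G4=G0=1 -> 11011
Step 4: G0=G1|G3=1|1=1 G1=1(const) G2=NOT G2=NOT 0=1 G3=G2=0 G4=G0=1 -> 11101
Step 5: G0=G1|G3=1|0=1 G1=1(const) G2=NOT G2=NOT 1=0 G3=G2=1 G4=G0=1 -> 11011
Step 6: G0=G1|G3=1|1=1 G1=1(const) G2=NOT G2=NOT 0=1 G3=G2=0 G4=G0=1 -> 11101

11101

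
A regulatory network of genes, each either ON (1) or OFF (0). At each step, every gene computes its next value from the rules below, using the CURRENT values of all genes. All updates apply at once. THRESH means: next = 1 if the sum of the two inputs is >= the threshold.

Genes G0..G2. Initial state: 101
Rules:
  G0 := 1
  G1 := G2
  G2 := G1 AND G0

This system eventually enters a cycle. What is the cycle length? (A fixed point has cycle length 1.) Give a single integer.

Step 0: 101
Step 1: G0=1(const) G1=G2=1 G2=G1&G0=0&1=0 -> 110
Step 2: G0=1(const) G1=G2=0 G2=G1&G0=1&1=1 -> 101
State from step 2 equals state from step 0 -> cycle length 2

Answer: 2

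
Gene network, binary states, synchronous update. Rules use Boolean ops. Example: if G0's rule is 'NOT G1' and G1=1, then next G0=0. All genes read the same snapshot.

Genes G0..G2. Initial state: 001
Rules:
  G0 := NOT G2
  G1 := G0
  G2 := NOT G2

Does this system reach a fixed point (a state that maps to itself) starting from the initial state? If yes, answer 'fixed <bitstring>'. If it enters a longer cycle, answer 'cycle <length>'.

Step 0: 001
Step 1: G0=NOT G2=NOT 1=0 G1=G0=0 G2=NOT G2=NOT 1=0 -> 000
Step 2: G0=NOT G2=NOT 0=1 G1=G0=0 G2=NOT G2=NOT 0=1 -> 101
Step 3: G0=NOT G2=NOT 1=0 G1=G0=1 G2=NOT G2=NOT 1=0 -> 010
Step 4: G0=NOT G2=NOT 0=1 G1=G0=0 G2=NOT G2=NOT 0=1 -> 101
Cycle of length 2 starting at step 2 -> no fixed point

Answer: cycle 2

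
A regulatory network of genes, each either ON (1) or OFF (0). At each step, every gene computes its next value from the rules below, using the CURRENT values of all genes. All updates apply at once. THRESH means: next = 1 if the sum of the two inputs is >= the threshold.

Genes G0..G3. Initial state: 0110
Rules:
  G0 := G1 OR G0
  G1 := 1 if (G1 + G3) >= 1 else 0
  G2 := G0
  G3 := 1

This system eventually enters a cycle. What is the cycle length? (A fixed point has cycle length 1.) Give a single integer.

Step 0: 0110
Step 1: G0=G1|G0=1|0=1 G1=(1+0>=1)=1 G2=G0=0 G3=1(const) -> 1101
Step 2: G0=G1|G0=1|1=1 G1=(1+1>=1)=1 G2=G0=1 G3=1(const) -> 1111
Step 3: G0=G1|G0=1|1=1 G1=(1+1>=1)=1 G2=G0=1 G3=1(const) -> 1111
State from step 3 equals state from step 2 -> cycle length 1

Answer: 1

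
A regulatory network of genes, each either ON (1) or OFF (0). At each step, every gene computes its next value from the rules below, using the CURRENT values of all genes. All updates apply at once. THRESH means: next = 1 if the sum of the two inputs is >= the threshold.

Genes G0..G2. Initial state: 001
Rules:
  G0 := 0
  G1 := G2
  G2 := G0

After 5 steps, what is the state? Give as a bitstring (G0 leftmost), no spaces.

Step 1: G0=0(const) G1=G2=1 G2=G0=0 -> 010
Step 2: G0=0(const) G1=G2=0 G2=G0=0 -> 000
Step 3: G0=0(const) G1=G2=0 G2=G0=0 -> 000
Step 4: G0=0(const) G1=G2=0 G2=G0=0 -> 000
Step 5: G0=0(const) G1=G2=0 G2=G0=0 -> 000

000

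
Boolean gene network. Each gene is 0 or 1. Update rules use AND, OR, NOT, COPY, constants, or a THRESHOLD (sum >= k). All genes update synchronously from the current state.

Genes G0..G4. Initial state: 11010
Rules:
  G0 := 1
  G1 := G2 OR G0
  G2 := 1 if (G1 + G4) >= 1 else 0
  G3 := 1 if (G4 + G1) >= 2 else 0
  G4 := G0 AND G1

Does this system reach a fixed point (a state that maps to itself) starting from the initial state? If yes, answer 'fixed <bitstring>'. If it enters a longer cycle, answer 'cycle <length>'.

Step 0: 11010
Step 1: G0=1(const) G1=G2|G0=0|1=1 G2=(1+0>=1)=1 G3=(0+1>=2)=0 G4=G0&G1=1&1=1 -> 11101
Step 2: G0=1(const) G1=G2|G0=1|1=1 G2=(1+1>=1)=1 G3=(1+1>=2)=1 G4=G0&G1=1&1=1 -> 11111
Step 3: G0=1(const) G1=G2|G0=1|1=1 G2=(1+1>=1)=1 G3=(1+1>=2)=1 G4=G0&G1=1&1=1 -> 11111
Fixed point reached at step 2: 11111

Answer: fixed 11111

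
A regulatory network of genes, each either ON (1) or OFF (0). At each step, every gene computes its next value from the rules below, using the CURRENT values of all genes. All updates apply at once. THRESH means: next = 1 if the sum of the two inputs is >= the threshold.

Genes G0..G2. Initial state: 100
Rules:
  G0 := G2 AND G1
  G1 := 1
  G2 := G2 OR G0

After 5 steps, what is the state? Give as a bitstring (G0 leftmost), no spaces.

Step 1: G0=G2&G1=0&0=0 G1=1(const) G2=G2|G0=0|1=1 -> 011
Step 2: G0=G2&G1=1&1=1 G1=1(const) G2=G2|G0=1|0=1 -> 111
Step 3: G0=G2&G1=1&1=1 G1=1(const) G2=G2|G0=1|1=1 -> 111
Step 4: G0=G2&G1=1&1=1 G1=1(const) G2=G2|G0=1|1=1 -> 111
Step 5: G0=G2&G1=1&1=1 G1=1(const) G2=G2|G0=1|1=1 -> 111

111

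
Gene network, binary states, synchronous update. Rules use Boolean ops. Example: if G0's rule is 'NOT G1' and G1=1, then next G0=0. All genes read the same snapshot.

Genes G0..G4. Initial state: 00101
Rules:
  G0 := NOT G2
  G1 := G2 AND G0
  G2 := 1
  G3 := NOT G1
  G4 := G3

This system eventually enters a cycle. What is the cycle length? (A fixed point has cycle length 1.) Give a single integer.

Step 0: 00101
Step 1: G0=NOT G2=NOT 1=0 G1=G2&G0=1&0=0 G2=1(const) G3=NOT G1=NOT 0=1 G4=G3=0 -> 00110
Step 2: G0=NOT G2=NOT 1=0 G1=G2&G0=1&0=0 G2=1(const) G3=NOT G1=NOT 0=1 G4=G3=1 -> 00111
Step 3: G0=NOT G2=NOT 1=0 G1=G2&G0=1&0=0 G2=1(const) G3=NOT G1=NOT 0=1 G4=G3=1 -> 00111
State from step 3 equals state from step 2 -> cycle length 1

Answer: 1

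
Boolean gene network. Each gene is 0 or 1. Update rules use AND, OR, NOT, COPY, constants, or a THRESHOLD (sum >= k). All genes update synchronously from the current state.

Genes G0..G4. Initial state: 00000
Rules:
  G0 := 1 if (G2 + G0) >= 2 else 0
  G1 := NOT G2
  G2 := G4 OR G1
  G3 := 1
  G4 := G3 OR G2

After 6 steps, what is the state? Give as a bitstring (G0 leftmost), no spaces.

Step 1: G0=(0+0>=2)=0 G1=NOT G2=NOT 0=1 G2=G4|G1=0|0=0 G3=1(const) G4=G3|G2=0|0=0 -> 01010
Step 2: G0=(0+0>=2)=0 G1=NOT G2=NOT 0=1 G2=G4|G1=0|1=1 G3=1(const) G4=G3|G2=1|0=1 -> 01111
Step 3: G0=(1+0>=2)=0 G1=NOT G2=NOT 1=0 G2=G4|G1=1|1=1 G3=1(const) G4=G3|G2=1|1=1 -> 00111
Step 4: G0=(1+0>=2)=0 G1=NOT G2=NOT 1=0 G2=G4|G1=1|0=1 G3=1(const) G4=G3|G2=1|1=1 -> 00111
Step 5: G0=(1+0>=2)=0 G1=NOT G2=NOT 1=0 G2=G4|G1=1|0=1 G3=1(const) G4=G3|G2=1|1=1 -> 00111
Step 6: G0=(1+0>=2)=0 G1=NOT G2=NOT 1=0 G2=G4|G1=1|0=1 G3=1(const) G4=G3|G2=1|1=1 -> 00111

00111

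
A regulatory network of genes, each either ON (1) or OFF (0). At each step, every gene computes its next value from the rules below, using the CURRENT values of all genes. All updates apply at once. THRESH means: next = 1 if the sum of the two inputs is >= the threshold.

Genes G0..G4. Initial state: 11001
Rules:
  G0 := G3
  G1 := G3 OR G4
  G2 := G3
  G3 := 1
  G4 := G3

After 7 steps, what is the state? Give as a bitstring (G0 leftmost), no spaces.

Step 1: G0=G3=0 G1=G3|G4=0|1=1 G2=G3=0 G3=1(const) G4=G3=0 -> 01010
Step 2: G0=G3=1 G1=G3|G4=1|0=1 G2=G3=1 G3=1(const) G4=G3=1 -> 11111
Step 3: G0=G3=1 G1=G3|G4=1|1=1 G2=G3=1 G3=1(const) G4=G3=1 -> 11111
Step 4: G0=G3=1 G1=G3|G4=1|1=1 G2=G3=1 G3=1(const) G4=G3=1 -> 11111
Step 5: G0=G3=1 G1=G3|G4=1|1=1 G2=G3=1 G3=1(const) G4=G3=1 -> 11111
Step 6: G0=G3=1 G1=G3|G4=1|1=1 G2=G3=1 G3=1(const) G4=G3=1 -> 11111
Step 7: G0=G3=1 G1=G3|G4=1|1=1 G2=G3=1 G3=1(const) G4=G3=1 -> 11111

11111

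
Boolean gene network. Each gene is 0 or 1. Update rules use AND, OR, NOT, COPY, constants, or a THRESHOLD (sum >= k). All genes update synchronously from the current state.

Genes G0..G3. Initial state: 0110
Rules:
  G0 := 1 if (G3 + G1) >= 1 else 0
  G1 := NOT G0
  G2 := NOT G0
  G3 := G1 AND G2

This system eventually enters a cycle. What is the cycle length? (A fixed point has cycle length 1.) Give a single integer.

Step 0: 0110
Step 1: G0=(0+1>=1)=1 G1=NOT G0=NOT 0=1 G2=NOT G0=NOT 0=1 G3=G1&G2=1&1=1 -> 1111
Step 2: G0=(1+1>=1)=1 G1=NOT G0=NOT 1=0 G2=NOT G0=NOT 1=0 G3=G1&G2=1&1=1 -> 1001
Step 3: G0=(1+0>=1)=1 G1=NOT G0=NOT 1=0 G2=NOT G0=NOT 1=0 G3=G1&G2=0&0=0 -> 1000
Step 4: G0=(0+0>=1)=0 G1=NOT G0=NOT 1=0 G2=NOT G0=NOT 1=0 G3=G1&G2=0&0=0 -> 0000
Step 5: G0=(0+0>=1)=0 G1=NOT G0=NOT 0=1 G2=NOT G0=NOT 0=1 G3=G1&G2=0&0=0 -> 0110
State from step 5 equals state from step 0 -> cycle length 5

Answer: 5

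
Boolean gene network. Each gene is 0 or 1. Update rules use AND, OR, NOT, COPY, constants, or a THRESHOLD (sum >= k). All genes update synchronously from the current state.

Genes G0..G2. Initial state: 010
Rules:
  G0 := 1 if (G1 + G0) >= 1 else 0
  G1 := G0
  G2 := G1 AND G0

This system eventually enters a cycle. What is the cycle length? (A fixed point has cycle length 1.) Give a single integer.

Step 0: 010
Step 1: G0=(1+0>=1)=1 G1=G0=0 G2=G1&G0=1&0=0 -> 100
Step 2: G0=(0+1>=1)=1 G1=G0=1 G2=G1&G0=0&1=0 -> 110
Step 3: G0=(1+1>=1)=1 G1=G0=1 G2=G1&G0=1&1=1 -> 111
Step 4: G0=(1+1>=1)=1 G1=G0=1 G2=G1&G0=1&1=1 -> 111
State from step 4 equals state from step 3 -> cycle length 1

Answer: 1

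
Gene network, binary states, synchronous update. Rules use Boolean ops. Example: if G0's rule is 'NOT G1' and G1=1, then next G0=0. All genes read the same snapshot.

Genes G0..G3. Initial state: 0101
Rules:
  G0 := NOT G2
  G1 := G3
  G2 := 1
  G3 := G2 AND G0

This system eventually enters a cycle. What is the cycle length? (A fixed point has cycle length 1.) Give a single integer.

Step 0: 0101
Step 1: G0=NOT G2=NOT 0=1 G1=G3=1 G2=1(const) G3=G2&G0=0&0=0 -> 1110
Step 2: G0=NOT G2=NOT 1=0 G1=G3=0 G2=1(const) G3=G2&G0=1&1=1 -> 0011
Step 3: G0=NOT G2=NOT 1=0 G1=G3=1 G2=1(const) G3=G2&G0=1&0=0 -> 0110
Step 4: G0=NOT G2=NOT 1=0 G1=G3=0 G2=1(const) G3=G2&G0=1&0=0 -> 0010
Step 5: G0=NOT G2=NOT 1=0 G1=G3=0 G2=1(const) G3=G2&G0=1&0=0 -> 0010
State from step 5 equals state from step 4 -> cycle length 1

Answer: 1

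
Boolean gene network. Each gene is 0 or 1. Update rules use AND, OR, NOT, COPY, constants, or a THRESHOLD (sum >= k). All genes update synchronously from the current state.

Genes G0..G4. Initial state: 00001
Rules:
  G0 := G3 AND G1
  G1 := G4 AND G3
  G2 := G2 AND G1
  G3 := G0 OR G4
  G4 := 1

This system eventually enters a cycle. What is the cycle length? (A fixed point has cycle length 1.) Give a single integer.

Step 0: 00001
Step 1: G0=G3&G1=0&0=0 G1=G4&G3=1&0=0 G2=G2&G1=0&0=0 G3=G0|G4=0|1=1 G4=1(const) -> 00011
Step 2: G0=G3&G1=1&0=0 G1=G4&G3=1&1=1 G2=G2&G1=0&0=0 G3=G0|G4=0|1=1 G4=1(const) -> 01011
Step 3: G0=G3&G1=1&1=1 G1=G4&G3=1&1=1 G2=G2&G1=0&1=0 G3=G0|G4=0|1=1 G4=1(const) -> 11011
Step 4: G0=G3&G1=1&1=1 G1=G4&G3=1&1=1 G2=G2&G1=0&1=0 G3=G0|G4=1|1=1 G4=1(const) -> 11011
State from step 4 equals state from step 3 -> cycle length 1

Answer: 1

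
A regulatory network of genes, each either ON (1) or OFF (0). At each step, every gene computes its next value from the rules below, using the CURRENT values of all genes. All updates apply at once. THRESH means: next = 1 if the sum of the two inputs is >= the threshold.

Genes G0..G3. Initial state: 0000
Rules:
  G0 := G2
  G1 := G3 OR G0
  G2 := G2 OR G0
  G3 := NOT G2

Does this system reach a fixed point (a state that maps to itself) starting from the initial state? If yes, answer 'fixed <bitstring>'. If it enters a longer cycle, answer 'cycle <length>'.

Answer: fixed 0101

Derivation:
Step 0: 0000
Step 1: G0=G2=0 G1=G3|G0=0|0=0 G2=G2|G0=0|0=0 G3=NOT G2=NOT 0=1 -> 0001
Step 2: G0=G2=0 G1=G3|G0=1|0=1 G2=G2|G0=0|0=0 G3=NOT G2=NOT 0=1 -> 0101
Step 3: G0=G2=0 G1=G3|G0=1|0=1 G2=G2|G0=0|0=0 G3=NOT G2=NOT 0=1 -> 0101
Fixed point reached at step 2: 0101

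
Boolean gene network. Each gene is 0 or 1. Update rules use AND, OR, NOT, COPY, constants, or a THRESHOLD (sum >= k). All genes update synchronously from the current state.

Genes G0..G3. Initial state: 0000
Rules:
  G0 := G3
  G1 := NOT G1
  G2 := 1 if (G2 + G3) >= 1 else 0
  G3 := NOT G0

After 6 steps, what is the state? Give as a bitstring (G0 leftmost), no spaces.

Step 1: G0=G3=0 G1=NOT G1=NOT 0=1 G2=(0+0>=1)=0 G3=NOT G0=NOT 0=1 -> 0101
Step 2: G0=G3=1 G1=NOT G1=NOT 1=0 G2=(0+1>=1)=1 G3=NOT G0=NOT 0=1 -> 1011
Step 3: G0=G3=1 G1=NOT G1=NOT 0=1 G2=(1+1>=1)=1 G3=NOT G0=NOT 1=0 -> 1110
Step 4: G0=G3=0 G1=NOT G1=NOT 1=0 G2=(1+0>=1)=1 G3=NOT G0=NOT 1=0 -> 0010
Step 5: G0=G3=0 G1=NOT G1=NOT 0=1 G2=(1+0>=1)=1 G3=NOT G0=NOT 0=1 -> 0111
Step 6: G0=G3=1 G1=NOT G1=NOT 1=0 G2=(1+1>=1)=1 G3=NOT G0=NOT 0=1 -> 1011

1011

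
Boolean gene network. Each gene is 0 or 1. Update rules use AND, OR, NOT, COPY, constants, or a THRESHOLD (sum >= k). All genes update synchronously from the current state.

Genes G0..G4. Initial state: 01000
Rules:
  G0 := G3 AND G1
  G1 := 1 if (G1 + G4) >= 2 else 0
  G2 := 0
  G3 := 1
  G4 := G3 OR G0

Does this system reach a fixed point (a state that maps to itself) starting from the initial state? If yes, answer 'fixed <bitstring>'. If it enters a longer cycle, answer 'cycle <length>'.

Answer: fixed 00011

Derivation:
Step 0: 01000
Step 1: G0=G3&G1=0&1=0 G1=(1+0>=2)=0 G2=0(const) G3=1(const) G4=G3|G0=0|0=0 -> 00010
Step 2: G0=G3&G1=1&0=0 G1=(0+0>=2)=0 G2=0(const) G3=1(const) G4=G3|G0=1|0=1 -> 00011
Step 3: G0=G3&G1=1&0=0 G1=(0+1>=2)=0 G2=0(const) G3=1(const) G4=G3|G0=1|0=1 -> 00011
Fixed point reached at step 2: 00011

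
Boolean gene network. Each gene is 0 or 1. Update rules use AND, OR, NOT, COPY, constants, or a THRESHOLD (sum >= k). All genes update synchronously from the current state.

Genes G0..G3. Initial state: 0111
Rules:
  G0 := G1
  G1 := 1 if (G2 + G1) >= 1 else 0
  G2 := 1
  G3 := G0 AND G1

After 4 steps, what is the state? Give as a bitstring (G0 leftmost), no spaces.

Step 1: G0=G1=1 G1=(1+1>=1)=1 G2=1(const) G3=G0&G1=0&1=0 -> 1110
Step 2: G0=G1=1 G1=(1+1>=1)=1 G2=1(const) G3=G0&G1=1&1=1 -> 1111
Step 3: G0=G1=1 G1=(1+1>=1)=1 G2=1(const) G3=G0&G1=1&1=1 -> 1111
Step 4: G0=G1=1 G1=(1+1>=1)=1 G2=1(const) G3=G0&G1=1&1=1 -> 1111

1111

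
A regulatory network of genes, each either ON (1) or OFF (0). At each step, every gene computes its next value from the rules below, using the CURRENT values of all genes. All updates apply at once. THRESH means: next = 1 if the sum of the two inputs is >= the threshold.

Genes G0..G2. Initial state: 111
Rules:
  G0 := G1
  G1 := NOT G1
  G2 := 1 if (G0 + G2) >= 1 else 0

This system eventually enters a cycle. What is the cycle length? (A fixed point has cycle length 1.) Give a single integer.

Answer: 2

Derivation:
Step 0: 111
Step 1: G0=G1=1 G1=NOT G1=NOT 1=0 G2=(1+1>=1)=1 -> 101
Step 2: G0=G1=0 G1=NOT G1=NOT 0=1 G2=(1+1>=1)=1 -> 011
Step 3: G0=G1=1 G1=NOT G1=NOT 1=0 G2=(0+1>=1)=1 -> 101
State from step 3 equals state from step 1 -> cycle length 2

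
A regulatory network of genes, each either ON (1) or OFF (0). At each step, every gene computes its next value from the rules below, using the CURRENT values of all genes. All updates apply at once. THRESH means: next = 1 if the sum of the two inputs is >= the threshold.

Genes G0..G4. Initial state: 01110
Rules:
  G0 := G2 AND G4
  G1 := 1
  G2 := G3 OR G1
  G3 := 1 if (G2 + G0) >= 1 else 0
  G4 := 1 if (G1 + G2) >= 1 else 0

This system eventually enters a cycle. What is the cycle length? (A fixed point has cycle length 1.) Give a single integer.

Answer: 1

Derivation:
Step 0: 01110
Step 1: G0=G2&G4=1&0=0 G1=1(const) G2=G3|G1=1|1=1 G3=(1+0>=1)=1 G4=(1+1>=1)=1 -> 01111
Step 2: G0=G2&G4=1&1=1 G1=1(const) G2=G3|G1=1|1=1 G3=(1+0>=1)=1 G4=(1+1>=1)=1 -> 11111
Step 3: G0=G2&G4=1&1=1 G1=1(const) G2=G3|G1=1|1=1 G3=(1+1>=1)=1 G4=(1+1>=1)=1 -> 11111
State from step 3 equals state from step 2 -> cycle length 1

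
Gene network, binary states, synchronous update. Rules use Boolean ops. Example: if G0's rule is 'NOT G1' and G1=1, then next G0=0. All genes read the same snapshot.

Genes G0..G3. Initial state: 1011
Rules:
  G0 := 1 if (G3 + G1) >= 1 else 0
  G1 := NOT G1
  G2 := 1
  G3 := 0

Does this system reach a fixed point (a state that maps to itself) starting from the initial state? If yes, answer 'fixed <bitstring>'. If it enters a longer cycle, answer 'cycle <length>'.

Step 0: 1011
Step 1: G0=(1+0>=1)=1 G1=NOT G1=NOT 0=1 G2=1(const) G3=0(const) -> 1110
Step 2: G0=(0+1>=1)=1 G1=NOT G1=NOT 1=0 G2=1(const) G3=0(const) -> 1010
Step 3: G0=(0+0>=1)=0 G1=NOT G1=NOT 0=1 G2=1(const) G3=0(const) -> 0110
Step 4: G0=(0+1>=1)=1 G1=NOT G1=NOT 1=0 G2=1(const) G3=0(const) -> 1010
Cycle of length 2 starting at step 2 -> no fixed point

Answer: cycle 2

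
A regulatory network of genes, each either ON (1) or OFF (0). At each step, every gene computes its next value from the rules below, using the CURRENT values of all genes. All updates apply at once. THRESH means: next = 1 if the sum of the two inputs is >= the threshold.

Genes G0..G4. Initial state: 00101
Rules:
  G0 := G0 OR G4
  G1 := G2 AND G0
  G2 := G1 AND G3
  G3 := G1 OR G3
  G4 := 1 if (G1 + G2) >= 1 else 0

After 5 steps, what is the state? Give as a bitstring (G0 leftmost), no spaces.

Step 1: G0=G0|G4=0|1=1 G1=G2&G0=1&0=0 G2=G1&G3=0&0=0 G3=G1|G3=0|0=0 G4=(0+1>=1)=1 -> 10001
Step 2: G0=G0|G4=1|1=1 G1=G2&G0=0&1=0 G2=G1&G3=0&0=0 G3=G1|G3=0|0=0 G4=(0+0>=1)=0 -> 10000
Step 3: G0=G0|G4=1|0=1 G1=G2&G0=0&1=0 G2=G1&G3=0&0=0 G3=G1|G3=0|0=0 G4=(0+0>=1)=0 -> 10000
Step 4: G0=G0|G4=1|0=1 G1=G2&G0=0&1=0 G2=G1&G3=0&0=0 G3=G1|G3=0|0=0 G4=(0+0>=1)=0 -> 10000
Step 5: G0=G0|G4=1|0=1 G1=G2&G0=0&1=0 G2=G1&G3=0&0=0 G3=G1|G3=0|0=0 G4=(0+0>=1)=0 -> 10000

10000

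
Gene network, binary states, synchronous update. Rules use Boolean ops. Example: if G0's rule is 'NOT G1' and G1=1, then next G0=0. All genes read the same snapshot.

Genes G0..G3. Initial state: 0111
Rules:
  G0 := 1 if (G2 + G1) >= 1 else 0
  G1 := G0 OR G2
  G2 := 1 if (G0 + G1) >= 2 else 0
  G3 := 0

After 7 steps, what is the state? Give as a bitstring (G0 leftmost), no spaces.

Step 1: G0=(1+1>=1)=1 G1=G0|G2=0|1=1 G2=(0+1>=2)=0 G3=0(const) -> 1100
Step 2: G0=(0+1>=1)=1 G1=G0|G2=1|0=1 G2=(1+1>=2)=1 G3=0(const) -> 1110
Step 3: G0=(1+1>=1)=1 G1=G0|G2=1|1=1 G2=(1+1>=2)=1 G3=0(const) -> 1110
Step 4: G0=(1+1>=1)=1 G1=G0|G2=1|1=1 G2=(1+1>=2)=1 G3=0(const) -> 1110
Step 5: G0=(1+1>=1)=1 G1=G0|G2=1|1=1 G2=(1+1>=2)=1 G3=0(const) -> 1110
Step 6: G0=(1+1>=1)=1 G1=G0|G2=1|1=1 G2=(1+1>=2)=1 G3=0(const) -> 1110
Step 7: G0=(1+1>=1)=1 G1=G0|G2=1|1=1 G2=(1+1>=2)=1 G3=0(const) -> 1110

1110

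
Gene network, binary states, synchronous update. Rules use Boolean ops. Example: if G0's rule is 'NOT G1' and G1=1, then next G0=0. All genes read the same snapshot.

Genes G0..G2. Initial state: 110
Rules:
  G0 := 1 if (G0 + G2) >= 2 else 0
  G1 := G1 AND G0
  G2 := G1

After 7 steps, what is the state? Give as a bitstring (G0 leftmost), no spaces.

Step 1: G0=(1+0>=2)=0 G1=G1&G0=1&1=1 G2=G1=1 -> 011
Step 2: G0=(0+1>=2)=0 G1=G1&G0=1&0=0 G2=G1=1 -> 001
Step 3: G0=(0+1>=2)=0 G1=G1&G0=0&0=0 G2=G1=0 -> 000
Step 4: G0=(0+0>=2)=0 G1=G1&G0=0&0=0 G2=G1=0 -> 000
Step 5: G0=(0+0>=2)=0 G1=G1&G0=0&0=0 G2=G1=0 -> 000
Step 6: G0=(0+0>=2)=0 G1=G1&G0=0&0=0 G2=G1=0 -> 000
Step 7: G0=(0+0>=2)=0 G1=G1&G0=0&0=0 G2=G1=0 -> 000

000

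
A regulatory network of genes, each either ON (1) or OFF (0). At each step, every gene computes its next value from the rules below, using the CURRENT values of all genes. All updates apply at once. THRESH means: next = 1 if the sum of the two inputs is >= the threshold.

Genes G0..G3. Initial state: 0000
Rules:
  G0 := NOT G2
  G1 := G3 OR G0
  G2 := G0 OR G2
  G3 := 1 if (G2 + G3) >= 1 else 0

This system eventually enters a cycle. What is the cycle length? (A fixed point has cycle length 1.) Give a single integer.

Step 0: 0000
Step 1: G0=NOT G2=NOT 0=1 G1=G3|G0=0|0=0 G2=G0|G2=0|0=0 G3=(0+0>=1)=0 -> 1000
Step 2: G0=NOT G2=NOT 0=1 G1=G3|G0=0|1=1 G2=G0|G2=1|0=1 G3=(0+0>=1)=0 -> 1110
Step 3: G0=NOT G2=NOT 1=0 G1=G3|G0=0|1=1 G2=G0|G2=1|1=1 G3=(1+0>=1)=1 -> 0111
Step 4: G0=NOT G2=NOT 1=0 G1=G3|G0=1|0=1 G2=G0|G2=0|1=1 G3=(1+1>=1)=1 -> 0111
State from step 4 equals state from step 3 -> cycle length 1

Answer: 1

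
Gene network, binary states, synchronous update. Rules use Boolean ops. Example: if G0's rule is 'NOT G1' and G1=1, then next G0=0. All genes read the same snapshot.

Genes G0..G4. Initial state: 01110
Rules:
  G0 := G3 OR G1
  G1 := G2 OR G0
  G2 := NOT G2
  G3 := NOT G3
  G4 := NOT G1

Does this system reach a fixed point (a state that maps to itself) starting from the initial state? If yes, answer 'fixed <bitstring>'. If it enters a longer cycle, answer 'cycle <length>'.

Step 0: 01110
Step 1: G0=G3|G1=1|1=1 G1=G2|G0=1|0=1 G2=NOT G2=NOT 1=0 G3=NOT G3=NOT 1=0 G4=NOT G1=NOT 1=0 -> 11000
Step 2: G0=G3|G1=0|1=1 G1=G2|G0=0|1=1 G2=NOT G2=NOT 0=1 G3=NOT G3=NOT 0=1 G4=NOT G1=NOT 1=0 -> 11110
Step 3: G0=G3|G1=1|1=1 G1=G2|G0=1|1=1 G2=NOT G2=NOT 1=0 G3=NOT G3=NOT 1=0 G4=NOT G1=NOT 1=0 -> 11000
Cycle of length 2 starting at step 1 -> no fixed point

Answer: cycle 2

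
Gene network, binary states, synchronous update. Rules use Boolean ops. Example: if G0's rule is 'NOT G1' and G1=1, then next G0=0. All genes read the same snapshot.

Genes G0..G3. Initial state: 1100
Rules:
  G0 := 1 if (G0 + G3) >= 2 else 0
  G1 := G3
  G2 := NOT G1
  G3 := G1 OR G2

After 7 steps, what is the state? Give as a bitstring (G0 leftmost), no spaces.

Step 1: G0=(1+0>=2)=0 G1=G3=0 G2=NOT G1=NOT 1=0 G3=G1|G2=1|0=1 -> 0001
Step 2: G0=(0+1>=2)=0 G1=G3=1 G2=NOT G1=NOT 0=1 G3=G1|G2=0|0=0 -> 0110
Step 3: G0=(0+0>=2)=0 G1=G3=0 G2=NOT G1=NOT 1=0 G3=G1|G2=1|1=1 -> 0001
Step 4: G0=(0+1>=2)=0 G1=G3=1 G2=NOT G1=NOT 0=1 G3=G1|G2=0|0=0 -> 0110
Step 5: G0=(0+0>=2)=0 G1=G3=0 G2=NOT G1=NOT 1=0 G3=G1|G2=1|1=1 -> 0001
Step 6: G0=(0+1>=2)=0 G1=G3=1 G2=NOT G1=NOT 0=1 G3=G1|G2=0|0=0 -> 0110
Step 7: G0=(0+0>=2)=0 G1=G3=0 G2=NOT G1=NOT 1=0 G3=G1|G2=1|1=1 -> 0001

0001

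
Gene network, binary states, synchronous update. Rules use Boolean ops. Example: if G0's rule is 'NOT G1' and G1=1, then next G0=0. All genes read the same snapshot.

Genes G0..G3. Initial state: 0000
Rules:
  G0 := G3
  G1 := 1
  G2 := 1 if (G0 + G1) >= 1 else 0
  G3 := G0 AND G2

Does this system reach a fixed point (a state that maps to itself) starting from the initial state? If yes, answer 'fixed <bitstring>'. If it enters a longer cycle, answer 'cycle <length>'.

Step 0: 0000
Step 1: G0=G3=0 G1=1(const) G2=(0+0>=1)=0 G3=G0&G2=0&0=0 -> 0100
Step 2: G0=G3=0 G1=1(const) G2=(0+1>=1)=1 G3=G0&G2=0&0=0 -> 0110
Step 3: G0=G3=0 G1=1(const) G2=(0+1>=1)=1 G3=G0&G2=0&1=0 -> 0110
Fixed point reached at step 2: 0110

Answer: fixed 0110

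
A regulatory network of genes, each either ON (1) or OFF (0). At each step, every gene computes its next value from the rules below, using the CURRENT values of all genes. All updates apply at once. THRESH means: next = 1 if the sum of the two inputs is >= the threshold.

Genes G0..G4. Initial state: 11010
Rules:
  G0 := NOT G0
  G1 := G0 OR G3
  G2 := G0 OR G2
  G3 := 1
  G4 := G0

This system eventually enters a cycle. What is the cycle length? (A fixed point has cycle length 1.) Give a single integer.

Answer: 2

Derivation:
Step 0: 11010
Step 1: G0=NOT G0=NOT 1=0 G1=G0|G3=1|1=1 G2=G0|G2=1|0=1 G3=1(const) G4=G0=1 -> 01111
Step 2: G0=NOT G0=NOT 0=1 G1=G0|G3=0|1=1 G2=G0|G2=0|1=1 G3=1(const) G4=G0=0 -> 11110
Step 3: G0=NOT G0=NOT 1=0 G1=G0|G3=1|1=1 G2=G0|G2=1|1=1 G3=1(const) G4=G0=1 -> 01111
State from step 3 equals state from step 1 -> cycle length 2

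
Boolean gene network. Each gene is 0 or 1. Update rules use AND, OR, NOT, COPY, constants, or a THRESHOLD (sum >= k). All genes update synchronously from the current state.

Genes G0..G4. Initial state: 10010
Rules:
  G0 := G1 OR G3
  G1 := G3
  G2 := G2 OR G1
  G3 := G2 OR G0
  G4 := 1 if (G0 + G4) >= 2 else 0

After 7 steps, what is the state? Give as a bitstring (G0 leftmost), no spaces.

Step 1: G0=G1|G3=0|1=1 G1=G3=1 G2=G2|G1=0|0=0 G3=G2|G0=0|1=1 G4=(1+0>=2)=0 -> 11010
Step 2: G0=G1|G3=1|1=1 G1=G3=1 G2=G2|G1=0|1=1 G3=G2|G0=0|1=1 G4=(1+0>=2)=0 -> 11110
Step 3: G0=G1|G3=1|1=1 G1=G3=1 G2=G2|G1=1|1=1 G3=G2|G0=1|1=1 G4=(1+0>=2)=0 -> 11110
Step 4: G0=G1|G3=1|1=1 G1=G3=1 G2=G2|G1=1|1=1 G3=G2|G0=1|1=1 G4=(1+0>=2)=0 -> 11110
Step 5: G0=G1|G3=1|1=1 G1=G3=1 G2=G2|G1=1|1=1 G3=G2|G0=1|1=1 G4=(1+0>=2)=0 -> 11110
Step 6: G0=G1|G3=1|1=1 G1=G3=1 G2=G2|G1=1|1=1 G3=G2|G0=1|1=1 G4=(1+0>=2)=0 -> 11110
Step 7: G0=G1|G3=1|1=1 G1=G3=1 G2=G2|G1=1|1=1 G3=G2|G0=1|1=1 G4=(1+0>=2)=0 -> 11110

11110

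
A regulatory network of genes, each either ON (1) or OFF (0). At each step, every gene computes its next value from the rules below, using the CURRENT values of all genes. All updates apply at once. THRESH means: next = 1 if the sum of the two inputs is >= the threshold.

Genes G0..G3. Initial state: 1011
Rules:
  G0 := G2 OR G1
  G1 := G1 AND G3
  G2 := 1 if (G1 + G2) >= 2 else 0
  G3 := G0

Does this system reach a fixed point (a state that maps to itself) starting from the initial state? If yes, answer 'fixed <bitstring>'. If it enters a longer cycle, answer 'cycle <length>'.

Step 0: 1011
Step 1: G0=G2|G1=1|0=1 G1=G1&G3=0&1=0 G2=(0+1>=2)=0 G3=G0=1 -> 1001
Step 2: G0=G2|G1=0|0=0 G1=G1&G3=0&1=0 G2=(0+0>=2)=0 G3=G0=1 -> 0001
Step 3: G0=G2|G1=0|0=0 G1=G1&G3=0&1=0 G2=(0+0>=2)=0 G3=G0=0 -> 0000
Step 4: G0=G2|G1=0|0=0 G1=G1&G3=0&0=0 G2=(0+0>=2)=0 G3=G0=0 -> 0000
Fixed point reached at step 3: 0000

Answer: fixed 0000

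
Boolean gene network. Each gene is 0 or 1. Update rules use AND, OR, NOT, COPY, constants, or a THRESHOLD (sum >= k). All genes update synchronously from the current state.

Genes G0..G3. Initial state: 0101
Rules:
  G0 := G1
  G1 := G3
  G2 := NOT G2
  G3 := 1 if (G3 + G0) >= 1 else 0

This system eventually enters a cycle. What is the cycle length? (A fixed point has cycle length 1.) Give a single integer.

Step 0: 0101
Step 1: G0=G1=1 G1=G3=1 G2=NOT G2=NOT 0=1 G3=(1+0>=1)=1 -> 1111
Step 2: G0=G1=1 G1=G3=1 G2=NOT G2=NOT 1=0 G3=(1+1>=1)=1 -> 1101
Step 3: G0=G1=1 G1=G3=1 G2=NOT G2=NOT 0=1 G3=(1+1>=1)=1 -> 1111
State from step 3 equals state from step 1 -> cycle length 2

Answer: 2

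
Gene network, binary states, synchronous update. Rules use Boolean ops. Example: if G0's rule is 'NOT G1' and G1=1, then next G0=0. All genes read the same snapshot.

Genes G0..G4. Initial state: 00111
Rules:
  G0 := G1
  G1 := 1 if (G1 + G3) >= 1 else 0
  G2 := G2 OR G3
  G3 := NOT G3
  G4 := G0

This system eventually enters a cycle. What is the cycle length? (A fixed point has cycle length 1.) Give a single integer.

Answer: 2

Derivation:
Step 0: 00111
Step 1: G0=G1=0 G1=(0+1>=1)=1 G2=G2|G3=1|1=1 G3=NOT G3=NOT 1=0 G4=G0=0 -> 01100
Step 2: G0=G1=1 G1=(1+0>=1)=1 G2=G2|G3=1|0=1 G3=NOT G3=NOT 0=1 G4=G0=0 -> 11110
Step 3: G0=G1=1 G1=(1+1>=1)=1 G2=G2|G3=1|1=1 G3=NOT G3=NOT 1=0 G4=G0=1 -> 11101
Step 4: G0=G1=1 G1=(1+0>=1)=1 G2=G2|G3=1|0=1 G3=NOT G3=NOT 0=1 G4=G0=1 -> 11111
Step 5: G0=G1=1 G1=(1+1>=1)=1 G2=G2|G3=1|1=1 G3=NOT G3=NOT 1=0 G4=G0=1 -> 11101
State from step 5 equals state from step 3 -> cycle length 2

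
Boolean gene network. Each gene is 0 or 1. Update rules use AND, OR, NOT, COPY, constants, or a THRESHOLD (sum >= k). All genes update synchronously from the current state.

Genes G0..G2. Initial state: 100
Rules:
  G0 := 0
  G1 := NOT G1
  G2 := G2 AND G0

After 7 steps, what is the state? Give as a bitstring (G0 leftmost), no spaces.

Step 1: G0=0(const) G1=NOT G1=NOT 0=1 G2=G2&G0=0&1=0 -> 010
Step 2: G0=0(const) G1=NOT G1=NOT 1=0 G2=G2&G0=0&0=0 -> 000
Step 3: G0=0(const) G1=NOT G1=NOT 0=1 G2=G2&G0=0&0=0 -> 010
Step 4: G0=0(const) G1=NOT G1=NOT 1=0 G2=G2&G0=0&0=0 -> 000
Step 5: G0=0(const) G1=NOT G1=NOT 0=1 G2=G2&G0=0&0=0 -> 010
Step 6: G0=0(const) G1=NOT G1=NOT 1=0 G2=G2&G0=0&0=0 -> 000
Step 7: G0=0(const) G1=NOT G1=NOT 0=1 G2=G2&G0=0&0=0 -> 010

010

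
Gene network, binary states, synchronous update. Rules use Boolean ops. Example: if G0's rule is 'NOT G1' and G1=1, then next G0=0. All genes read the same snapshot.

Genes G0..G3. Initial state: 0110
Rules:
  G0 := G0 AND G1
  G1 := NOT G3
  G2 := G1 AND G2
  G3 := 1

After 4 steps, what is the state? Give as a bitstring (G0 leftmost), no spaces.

Step 1: G0=G0&G1=0&1=0 G1=NOT G3=NOT 0=1 G2=G1&G2=1&1=1 G3=1(const) -> 0111
Step 2: G0=G0&G1=0&1=0 G1=NOT G3=NOT 1=0 G2=G1&G2=1&1=1 G3=1(const) -> 0011
Step 3: G0=G0&G1=0&0=0 G1=NOT G3=NOT 1=0 G2=G1&G2=0&1=0 G3=1(const) -> 0001
Step 4: G0=G0&G1=0&0=0 G1=NOT G3=NOT 1=0 G2=G1&G2=0&0=0 G3=1(const) -> 0001

0001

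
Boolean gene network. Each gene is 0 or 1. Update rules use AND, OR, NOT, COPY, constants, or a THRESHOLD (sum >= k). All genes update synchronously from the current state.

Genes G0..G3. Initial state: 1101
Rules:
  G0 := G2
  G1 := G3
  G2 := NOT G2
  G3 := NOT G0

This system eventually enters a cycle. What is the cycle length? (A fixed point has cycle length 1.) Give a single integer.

Answer: 2

Derivation:
Step 0: 1101
Step 1: G0=G2=0 G1=G3=1 G2=NOT G2=NOT 0=1 G3=NOT G0=NOT 1=0 -> 0110
Step 2: G0=G2=1 G1=G3=0 G2=NOT G2=NOT 1=0 G3=NOT G0=NOT 0=1 -> 1001
Step 3: G0=G2=0 G1=G3=1 G2=NOT G2=NOT 0=1 G3=NOT G0=NOT 1=0 -> 0110
State from step 3 equals state from step 1 -> cycle length 2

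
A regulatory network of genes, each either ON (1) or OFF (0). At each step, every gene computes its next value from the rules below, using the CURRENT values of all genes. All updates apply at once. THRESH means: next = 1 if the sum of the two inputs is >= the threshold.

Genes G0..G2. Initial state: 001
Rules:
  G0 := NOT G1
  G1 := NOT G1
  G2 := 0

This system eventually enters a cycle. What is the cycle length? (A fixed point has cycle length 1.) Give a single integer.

Step 0: 001
Step 1: G0=NOT G1=NOT 0=1 G1=NOT G1=NOT 0=1 G2=0(const) -> 110
Step 2: G0=NOT G1=NOT 1=0 G1=NOT G1=NOT 1=0 G2=0(const) -> 000
Step 3: G0=NOT G1=NOT 0=1 G1=NOT G1=NOT 0=1 G2=0(const) -> 110
State from step 3 equals state from step 1 -> cycle length 2

Answer: 2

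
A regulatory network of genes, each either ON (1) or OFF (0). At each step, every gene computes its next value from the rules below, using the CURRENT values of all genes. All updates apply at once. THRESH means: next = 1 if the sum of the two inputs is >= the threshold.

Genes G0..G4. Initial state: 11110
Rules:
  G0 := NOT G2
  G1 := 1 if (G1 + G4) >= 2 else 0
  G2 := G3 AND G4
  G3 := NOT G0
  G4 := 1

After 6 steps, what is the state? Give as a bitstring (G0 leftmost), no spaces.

Step 1: G0=NOT G2=NOT 1=0 G1=(1+0>=2)=0 G2=G3&G4=1&0=0 G3=NOT G0=NOT 1=0 G4=1(const) -> 00001
Step 2: G0=NOT G2=NOT 0=1 G1=(0+1>=2)=0 G2=G3&G4=0&1=0 G3=NOT G0=NOT 0=1 G4=1(const) -> 10011
Step 3: G0=NOT G2=NOT 0=1 G1=(0+1>=2)=0 G2=G3&G4=1&1=1 G3=NOT G0=NOT 1=0 G4=1(const) -> 10101
Step 4: G0=NOT G2=NOT 1=0 G1=(0+1>=2)=0 G2=G3&G4=0&1=0 G3=NOT G0=NOT 1=0 G4=1(const) -> 00001
Step 5: G0=NOT G2=NOT 0=1 G1=(0+1>=2)=0 G2=G3&G4=0&1=0 G3=NOT G0=NOT 0=1 G4=1(const) -> 10011
Step 6: G0=NOT G2=NOT 0=1 G1=(0+1>=2)=0 G2=G3&G4=1&1=1 G3=NOT G0=NOT 1=0 G4=1(const) -> 10101

10101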